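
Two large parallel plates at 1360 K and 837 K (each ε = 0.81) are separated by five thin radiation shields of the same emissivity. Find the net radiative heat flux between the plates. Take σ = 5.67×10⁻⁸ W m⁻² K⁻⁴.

Each of the 6 gaps contributes resistance (2/ε − 1) = 2/0.81 − 1 = 1.469; total = 8.815.
q = σ(T₁⁴ − T₂⁴) / 8.815 = 5.67×10⁻⁸ × 2.93×10^12 / 8.815 = 18800 W/m².

q ≈ 18800 W/m²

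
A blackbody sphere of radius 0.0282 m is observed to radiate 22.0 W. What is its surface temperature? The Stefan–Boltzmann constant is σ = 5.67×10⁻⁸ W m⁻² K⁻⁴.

T ≈ 444 K

A = 4πr² = 4π × (0.0282)² = 9.99×10^-3 m².
From P = σAT⁴, T = (P / σA)^(1/4) = (22.0 / (5.67×10⁻⁸ × 9.99×10^-3))^(1/4).
T = (3.88×10^10)^(1/4) = 444 K.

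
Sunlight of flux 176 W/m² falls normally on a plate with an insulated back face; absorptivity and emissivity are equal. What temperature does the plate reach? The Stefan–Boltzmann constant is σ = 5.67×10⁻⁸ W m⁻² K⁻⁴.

Absorbed flux αS = emitted flux εσT⁴ (one radiating face); with α = ε, T = (S/σ)^(1/4).
T = (176 / 5.67×10⁻⁸)^(1/4) = (3.10×10^9)^(1/4).
T = 236 K.

T ≈ 236 K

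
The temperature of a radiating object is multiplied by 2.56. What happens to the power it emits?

P ∝ T⁴, so the power scales as (2.56)⁴ = 42.9.

factor ≈ 42.9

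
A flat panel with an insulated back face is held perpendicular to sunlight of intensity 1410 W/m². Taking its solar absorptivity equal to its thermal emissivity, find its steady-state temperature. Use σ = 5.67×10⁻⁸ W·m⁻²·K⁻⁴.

T ≈ 397 K

Absorbed flux αS = emitted flux εσT⁴ (one radiating face); with α = ε, T = (S/σ)^(1/4).
T = (1410 / 5.67×10⁻⁸)^(1/4) = (2.49×10^10)^(1/4).
T = 397 K.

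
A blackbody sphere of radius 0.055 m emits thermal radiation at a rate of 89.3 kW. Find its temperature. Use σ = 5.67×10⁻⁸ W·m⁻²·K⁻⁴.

T ≈ 2540 K

A = 4πr² = 4π × (0.055)² = 0.0380 m².
From P = σAT⁴, T = (P / σA)^(1/4) = (89300 / (5.67×10⁻⁸ × 0.0380))^(1/4).
T = (4.14×10^13)^(1/4) = 2540 K.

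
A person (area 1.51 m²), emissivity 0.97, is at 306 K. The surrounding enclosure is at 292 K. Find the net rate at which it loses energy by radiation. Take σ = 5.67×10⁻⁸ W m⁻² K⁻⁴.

Q = εσA(T⁴ − T_s⁴). T⁴ − T_s⁴ = (306)⁴ − (292)⁴ = 8.77×10^9 − 7.27×10^9 = 1.50×10^9 K⁴.
Q = 0.97 × 5.67×10⁻⁸ × 1.51 × 1.50×10^9 = 124 W.

Q ≈ 124 W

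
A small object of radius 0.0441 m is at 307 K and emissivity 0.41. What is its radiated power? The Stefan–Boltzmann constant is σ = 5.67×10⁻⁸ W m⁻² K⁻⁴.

P ≈ 5.05 W

A = 4πr² = 4π × (0.0441)² = 0.0244 m².
P = εσAT⁴ = 0.41 × 5.67×10⁻⁸ × 0.0244 × (307)⁴ = 0.41 × 5.67×10⁻⁸ × 0.0244 × 8.88×10^9.
P = 5.05 W.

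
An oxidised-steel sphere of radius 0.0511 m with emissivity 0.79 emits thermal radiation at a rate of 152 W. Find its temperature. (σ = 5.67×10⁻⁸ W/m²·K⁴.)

T ≈ 567 K

A = 4πr² = 4π × (0.0511)² = 0.0328 m².
From P = εσAT⁴, T = (P / εσA)^(1/4) = (152 / (0.79 × 5.67×10⁻⁸ × 0.0328))^(1/4).
T = (1.03×10^11)^(1/4) = 567 K.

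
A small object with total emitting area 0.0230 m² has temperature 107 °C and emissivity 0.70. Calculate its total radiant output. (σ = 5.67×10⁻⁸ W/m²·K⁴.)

P ≈ 19.0 W

107 °C = 380 K.
Stefan–Boltzmann: P = εσAT⁴ = 0.70 × 5.67×10⁻⁸ × 0.0230 × (380)⁴ = 0.70 × 5.67×10⁻⁸ × 0.0230 × 2.09×10^10.
P = 19.0 W.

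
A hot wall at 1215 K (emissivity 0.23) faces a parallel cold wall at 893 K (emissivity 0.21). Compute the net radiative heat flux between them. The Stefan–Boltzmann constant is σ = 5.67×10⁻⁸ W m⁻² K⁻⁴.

q ≈ 10800 W/m²

For two large parallel gray plates, q = σ(T₁⁴ − T₂⁴) / (1/ε₁ + 1/ε₂ − 1).
1/ε₁ + 1/ε₂ − 1 = 1/0.23 + 1/0.21 − 1 = 8.110.
T₁⁴ − T₂⁴ = 2.18×10^12 − 6.36×10^11 = 1.54×10^12 K⁴.
q = 5.67×10⁻⁸ × 1.54×10^12 / 8.110 = 10800 W/m².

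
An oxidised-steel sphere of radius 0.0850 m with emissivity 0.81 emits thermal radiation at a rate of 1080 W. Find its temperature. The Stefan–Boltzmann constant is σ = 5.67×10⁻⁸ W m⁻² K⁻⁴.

A = 4πr² = 4π × (0.0850)² = 0.0908 m².
From P = εσAT⁴, T = (P / εσA)^(1/4) = (1080 / (0.81 × 5.67×10⁻⁸ × 0.0908))^(1/4).
T = (2.59×10^11)^(1/4) = 713 K.

T ≈ 713 K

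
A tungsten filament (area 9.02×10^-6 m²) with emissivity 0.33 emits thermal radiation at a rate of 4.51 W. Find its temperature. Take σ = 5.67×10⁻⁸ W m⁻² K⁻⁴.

T ≈ 2270 K

From P = εσAT⁴, T = (P / εσA)^(1/4) = (4.51 / (0.33 × 5.67×10⁻⁸ × 9.02×10^-6))^(1/4).
T = (2.67×10^13)^(1/4) = 2270 K.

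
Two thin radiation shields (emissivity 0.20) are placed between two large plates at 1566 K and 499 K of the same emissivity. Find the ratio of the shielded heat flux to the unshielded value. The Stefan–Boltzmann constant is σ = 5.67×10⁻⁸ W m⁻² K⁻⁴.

ratio ≈ 0.333

With N identical shields there are N+1 = 3 gaps in series, each with the same radiative resistance, so the flux falls to 1/(N+1) of its unshielded value.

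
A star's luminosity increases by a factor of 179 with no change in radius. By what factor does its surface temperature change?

P ∝ T⁴ ⇒ T ∝ P^(1/4), so T scales by (179)^(1/4) = 3.66.

factor ≈ 3.66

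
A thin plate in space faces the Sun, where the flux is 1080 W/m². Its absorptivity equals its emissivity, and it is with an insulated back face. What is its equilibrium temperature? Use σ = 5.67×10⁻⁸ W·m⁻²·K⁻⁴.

T ≈ 372 K

Absorbed flux αS = emitted flux εσT⁴ (one radiating face); with α = ε, T = (S/σ)^(1/4).
T = (1080 / 5.67×10⁻⁸)^(1/4) = (1.90×10^10)^(1/4).
T = 372 K.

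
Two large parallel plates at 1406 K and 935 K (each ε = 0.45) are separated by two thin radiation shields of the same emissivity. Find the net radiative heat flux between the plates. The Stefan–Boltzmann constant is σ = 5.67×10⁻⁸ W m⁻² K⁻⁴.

q ≈ 17200 W/m²

Each of the 3 gaps contributes resistance (2/ε − 1) = 2/0.45 − 1 = 3.444; total = 10.33.
q = σ(T₁⁴ − T₂⁴) / 10.33 = 5.67×10⁻⁸ × 3.14×10^12 / 10.33 = 17200 W/m².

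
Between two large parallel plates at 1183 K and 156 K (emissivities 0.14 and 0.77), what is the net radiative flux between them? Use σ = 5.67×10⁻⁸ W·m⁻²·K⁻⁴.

q ≈ 14900 W/m²

For two large parallel gray plates, q = σ(T₁⁴ − T₂⁴) / (1/ε₁ + 1/ε₂ − 1).
1/ε₁ + 1/ε₂ − 1 = 1/0.14 + 1/0.77 − 1 = 7.442.
T₁⁴ − T₂⁴ = 1.96×10^12 − 5.92×10^8 = 1.96×10^12 K⁴.
q = 5.67×10⁻⁸ × 1.96×10^12 / 7.442 = 14900 W/m².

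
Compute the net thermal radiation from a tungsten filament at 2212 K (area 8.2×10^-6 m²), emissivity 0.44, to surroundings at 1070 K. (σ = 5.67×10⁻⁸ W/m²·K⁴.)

Q = εσA(T⁴ − T_s⁴). T⁴ − T_s⁴ = (2212)⁴ − (1070)⁴ = 2.39×10^13 − 1.31×10^12 = 2.26×10^13 K⁴.
Q = 0.44 × 5.67×10⁻⁸ × 8.20×10^-6 × 2.26×10^13 = 4.63 W.

Q ≈ 4.63 W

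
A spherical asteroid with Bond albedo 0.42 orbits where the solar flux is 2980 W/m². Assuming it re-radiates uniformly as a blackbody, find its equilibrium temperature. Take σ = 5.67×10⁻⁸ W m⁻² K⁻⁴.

Power absorbed = (1−a)S·πR²; power emitted = 4πR²σT⁴. Equating and cancelling πR²:
T = ((1−a)S / 4σ)^(1/4) = (1730 / (4 × 5.67×10⁻⁸))^(1/4) = (7.62×10^9)^(1/4).
T = 295 K.

T ≈ 295 K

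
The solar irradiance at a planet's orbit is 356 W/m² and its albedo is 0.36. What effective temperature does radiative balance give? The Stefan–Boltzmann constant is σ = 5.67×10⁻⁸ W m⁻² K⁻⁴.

T ≈ 178 K

Power absorbed = (1−a)S·πR²; power emitted = 4πR²σT⁴. Equating and cancelling πR²:
T = ((1−a)S / 4σ)^(1/4) = (228 / (4 × 5.67×10⁻⁸))^(1/4) = (1.00×10^9)^(1/4).
T = 178 K.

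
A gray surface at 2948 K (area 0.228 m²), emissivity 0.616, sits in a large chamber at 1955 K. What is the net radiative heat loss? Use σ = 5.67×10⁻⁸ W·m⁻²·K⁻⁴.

Q ≈ 4.85×10^5 W

Q = εσA(T⁴ − T_s⁴). T⁴ − T_s⁴ = (2948)⁴ − (1955)⁴ = 7.55×10^13 − 1.46×10^13 = 6.09×10^13 K⁴.
Q = 0.616 × 5.67×10⁻⁸ × 0.228 × 6.09×10^13 = 4.85×10^5 W.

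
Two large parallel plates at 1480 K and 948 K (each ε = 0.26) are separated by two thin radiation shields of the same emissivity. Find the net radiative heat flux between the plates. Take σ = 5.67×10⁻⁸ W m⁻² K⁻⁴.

q ≈ 11300 W/m²

Each of the 3 gaps contributes resistance (2/ε − 1) = 2/0.26 − 1 = 6.692; total = 20.08.
q = σ(T₁⁴ − T₂⁴) / 20.08 = 5.67×10⁻⁸ × 3.99×10^12 / 20.08 = 11300 W/m².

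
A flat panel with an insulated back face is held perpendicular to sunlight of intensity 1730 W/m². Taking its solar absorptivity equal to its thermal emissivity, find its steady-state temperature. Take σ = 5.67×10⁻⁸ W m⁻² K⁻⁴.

Absorbed flux αS = emitted flux εσT⁴ (one radiating face); with α = ε, T = (S/σ)^(1/4).
T = (1730 / 5.67×10⁻⁸)^(1/4) = (3.05×10^10)^(1/4).
T = 418 K.

T ≈ 418 K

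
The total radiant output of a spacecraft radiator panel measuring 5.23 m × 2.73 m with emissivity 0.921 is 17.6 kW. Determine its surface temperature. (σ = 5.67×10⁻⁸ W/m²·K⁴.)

A = 5.23 × 2.73 = 14.3 m².
From P = εσAT⁴, T = (P / εσA)^(1/4) = (17600 / (0.921 × 5.67×10⁻⁸ × 14.3))^(1/4).
T = (2.36×10^10)^(1/4) = 392 K.

T ≈ 392 K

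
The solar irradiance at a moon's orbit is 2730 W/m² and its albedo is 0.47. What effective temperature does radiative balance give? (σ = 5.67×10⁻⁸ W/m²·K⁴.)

Power absorbed = (1−a)S·πR²; power emitted = 4πR²σT⁴. Equating and cancelling πR²:
T = ((1−a)S / 4σ)^(1/4) = (1450 / (4 × 5.67×10⁻⁸))^(1/4) = (6.38×10^9)^(1/4).
T = 283 K.

T ≈ 283 K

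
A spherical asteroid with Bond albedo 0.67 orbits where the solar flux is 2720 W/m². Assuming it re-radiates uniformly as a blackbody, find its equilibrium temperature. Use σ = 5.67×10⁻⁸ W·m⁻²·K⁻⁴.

T ≈ 251 K

Power absorbed = (1−a)S·πR²; power emitted = 4πR²σT⁴. Equating and cancelling πR²:
T = ((1−a)S / 4σ)^(1/4) = (898 / (4 × 5.67×10⁻⁸))^(1/4) = (3.96×10^9)^(1/4).
T = 251 K.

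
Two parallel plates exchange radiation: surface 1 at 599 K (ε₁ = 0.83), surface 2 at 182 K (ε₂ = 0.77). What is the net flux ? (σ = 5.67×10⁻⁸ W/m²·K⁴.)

q ≈ 4810 W/m²

For two large parallel gray plates, q = σ(T₁⁴ − T₂⁴) / (1/ε₁ + 1/ε₂ − 1).
1/ε₁ + 1/ε₂ − 1 = 1/0.83 + 1/0.77 − 1 = 1.504.
T₁⁴ − T₂⁴ = 1.29×10^11 − 1.10×10^9 = 1.28×10^11 K⁴.
q = 5.67×10⁻⁸ × 1.28×10^11 / 1.504 = 4810 W/m².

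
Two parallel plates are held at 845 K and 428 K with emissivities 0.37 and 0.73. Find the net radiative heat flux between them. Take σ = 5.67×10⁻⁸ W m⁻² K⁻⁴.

For two large parallel gray plates, q = σ(T₁⁴ − T₂⁴) / (1/ε₁ + 1/ε₂ − 1).
1/ε₁ + 1/ε₂ − 1 = 1/0.37 + 1/0.73 − 1 = 3.073.
T₁⁴ − T₂⁴ = 5.10×10^11 − 3.36×10^10 = 4.76×10^11 K⁴.
q = 5.67×10⁻⁸ × 4.76×10^11 / 3.073 = 8790 W/m².

q ≈ 8790 W/m²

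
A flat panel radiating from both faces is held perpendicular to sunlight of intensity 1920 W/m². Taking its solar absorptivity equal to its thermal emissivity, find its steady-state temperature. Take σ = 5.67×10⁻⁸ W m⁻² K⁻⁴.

T ≈ 361 K

Absorbed flux αS = emitted flux 2εσT⁴ per unit area; with α = ε this gives T = (S/2σ)^(1/4).
T = (1920 / (2 × 5.67×10⁻⁸))^(1/4) = (1.69×10^10)^(1/4).
T = 361 K.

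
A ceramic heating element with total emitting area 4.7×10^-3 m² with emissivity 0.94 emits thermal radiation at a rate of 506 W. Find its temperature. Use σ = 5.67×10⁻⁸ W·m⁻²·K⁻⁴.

From P = εσAT⁴, T = (P / εσA)^(1/4) = (506 / (0.94 × 5.67×10⁻⁸ × 4.70×10^-3))^(1/4).
T = (2.02×10^12)^(1/4) = 1190 K.

T ≈ 1190 K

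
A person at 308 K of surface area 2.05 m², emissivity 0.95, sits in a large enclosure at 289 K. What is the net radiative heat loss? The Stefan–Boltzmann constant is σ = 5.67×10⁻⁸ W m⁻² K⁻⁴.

Q ≈ 223 W

Q = εσA(T⁴ − T_s⁴). T⁴ − T_s⁴ = (308)⁴ − (289)⁴ = 9.00×10^9 − 6.98×10^9 = 2.02×10^9 K⁴.
Q = 0.95 × 5.67×10⁻⁸ × 2.05 × 2.02×10^9 = 223 W.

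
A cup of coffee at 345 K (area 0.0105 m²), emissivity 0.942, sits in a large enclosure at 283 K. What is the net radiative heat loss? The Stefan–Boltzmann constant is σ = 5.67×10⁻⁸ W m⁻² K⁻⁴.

Q ≈ 4.35 W

Q = εσA(T⁴ − T_s⁴). T⁴ − T_s⁴ = (345)⁴ − (283)⁴ = 1.42×10^10 − 6.41×10^9 = 7.75×10^9 K⁴.
Q = 0.942 × 5.67×10⁻⁸ × 0.0105 × 7.75×10^9 = 4.35 W.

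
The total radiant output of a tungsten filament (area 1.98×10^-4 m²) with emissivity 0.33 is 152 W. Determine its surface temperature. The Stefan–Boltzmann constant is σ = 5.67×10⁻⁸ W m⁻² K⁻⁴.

From P = εσAT⁴, T = (P / εσA)^(1/4) = (152 / (0.33 × 5.67×10⁻⁸ × 1.98×10^-4))^(1/4).
T = (4.10×10^13)^(1/4) = 2530 K.

T ≈ 2530 K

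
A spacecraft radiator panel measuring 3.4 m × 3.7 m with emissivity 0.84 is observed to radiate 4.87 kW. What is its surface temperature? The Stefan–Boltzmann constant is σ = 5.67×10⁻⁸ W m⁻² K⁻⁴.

A = 3.4 × 3.7 = 12.6 m².
From P = εσAT⁴, T = (P / εσA)^(1/4) = (4870 / (0.84 × 5.67×10⁻⁸ × 12.6))^(1/4).
T = (8.13×10^9)^(1/4) = 300 K.

T ≈ 300 K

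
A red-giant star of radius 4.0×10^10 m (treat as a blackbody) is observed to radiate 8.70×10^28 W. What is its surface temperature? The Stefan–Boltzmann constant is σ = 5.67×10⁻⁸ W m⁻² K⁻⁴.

T ≈ 2960 K

A = 4πr² = 4π × (4.0×10^10)² = 2.01×10^22 m².
From P = σAT⁴, T = (P / σA)^(1/4) = (8.70×10^28 / (5.67×10⁻⁸ × 2.01×10^22))^(1/4).
T = (7.63×10^13)^(1/4) = 2960 K.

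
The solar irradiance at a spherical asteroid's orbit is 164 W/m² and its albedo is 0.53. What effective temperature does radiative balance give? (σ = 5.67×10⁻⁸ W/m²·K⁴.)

T ≈ 136 K

Power absorbed = (1−a)S·πR²; power emitted = 4πR²σT⁴. Equating and cancelling πR²:
T = ((1−a)S / 4σ)^(1/4) = (77.1 / (4 × 5.67×10⁻⁸))^(1/4) = (3.40×10^8)^(1/4).
T = 136 K.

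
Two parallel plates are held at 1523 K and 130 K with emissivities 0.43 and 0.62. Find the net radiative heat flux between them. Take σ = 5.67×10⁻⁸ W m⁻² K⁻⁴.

For two large parallel gray plates, q = σ(T₁⁴ − T₂⁴) / (1/ε₁ + 1/ε₂ − 1).
1/ε₁ + 1/ε₂ − 1 = 1/0.43 + 1/0.62 − 1 = 2.938.
T₁⁴ − T₂⁴ = 5.38×10^12 − 2.86×10^8 = 5.38×10^12 K⁴.
q = 5.67×10⁻⁸ × 5.38×10^12 / 2.938 = 1.04×10^5 W/m².

q ≈ 1.04×10^5 W/m²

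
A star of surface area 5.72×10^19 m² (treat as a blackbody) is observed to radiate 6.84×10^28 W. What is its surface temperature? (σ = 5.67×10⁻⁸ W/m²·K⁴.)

From P = σAT⁴, T = (P / σA)^(1/4) = (6.84×10^28 / (5.67×10⁻⁸ × 5.72×10^19))^(1/4).
T = (2.11×10^16)^(1/4) = 12100 K.

T ≈ 12100 K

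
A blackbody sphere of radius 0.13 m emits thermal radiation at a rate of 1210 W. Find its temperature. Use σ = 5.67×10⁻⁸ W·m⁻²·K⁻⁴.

A = 4πr² = 4π × (0.13)² = 0.212 m².
From P = σAT⁴, T = (P / σA)^(1/4) = (1210 / (5.67×10⁻⁸ × 0.212))^(1/4).
T = (1.00×10^11)^(1/4) = 563 K.

T ≈ 563 K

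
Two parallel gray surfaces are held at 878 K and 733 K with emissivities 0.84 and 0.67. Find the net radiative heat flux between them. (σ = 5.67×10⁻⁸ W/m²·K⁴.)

q ≈ 10300 W/m²

For two large parallel gray plates, q = σ(T₁⁴ − T₂⁴) / (1/ε₁ + 1/ε₂ − 1).
1/ε₁ + 1/ε₂ − 1 = 1/0.84 + 1/0.67 − 1 = 1.683.
T₁⁴ − T₂⁴ = 5.94×10^11 − 2.89×10^11 = 3.06×10^11 K⁴.
q = 5.67×10⁻⁸ × 3.06×10^11 / 1.683 = 10300 W/m².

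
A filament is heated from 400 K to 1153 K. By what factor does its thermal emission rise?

ratio ≈ 69.0

P ∝ T⁴, so the ratio is (1153/400)⁴ = (2.882)⁴ = 69.0.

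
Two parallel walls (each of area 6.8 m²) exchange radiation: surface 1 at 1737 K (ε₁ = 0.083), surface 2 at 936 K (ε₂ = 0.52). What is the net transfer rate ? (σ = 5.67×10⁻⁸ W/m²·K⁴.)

Q ≈ 2.48×10^5 W

For two large parallel gray plates, q = σ(T₁⁴ − T₂⁴) / (1/ε₁ + 1/ε₂ − 1).
1/ε₁ + 1/ε₂ − 1 = 1/0.083 + 1/0.52 − 1 = 12.97.
T₁⁴ − T₂⁴ = 9.10×10^12 − 7.68×10^11 = 8.34×10^12 K⁴.
q = 5.67×10⁻⁸ × 8.34×10^12 / 12.97 = 36400 W/m².
Q = q·A = 36400 × 6.8 = 2.48×10^5 W.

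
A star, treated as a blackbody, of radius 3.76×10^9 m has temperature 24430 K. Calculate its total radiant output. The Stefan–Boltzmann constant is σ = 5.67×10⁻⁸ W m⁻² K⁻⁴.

A = 4πr² = 4π × (3.76×10^9)² = 1.78×10^20 m².
P = σAT⁴ = 5.67×10⁻⁸ × 1.78×10^20 × (24430)⁴ = 5.67×10⁻⁸ × 1.78×10^20 × 3.56×10^17.
P = 3.59×10^30 W.

P ≈ 3.59×10^30 W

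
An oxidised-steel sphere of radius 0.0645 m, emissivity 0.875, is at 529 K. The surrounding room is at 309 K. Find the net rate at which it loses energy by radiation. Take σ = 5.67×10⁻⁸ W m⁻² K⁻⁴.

Q ≈ 179 W

A = 4πr² = 4π × (0.0645)² = 0.0523 m².
Q = εσA(T⁴ − T_s⁴). T⁴ − T_s⁴ = (529)⁴ − (309)⁴ = 7.83×10^10 − 9.12×10^9 = 6.92×10^10 K⁴.
Q = 0.875 × 5.67×10⁻⁸ × 0.0523 × 6.92×10^10 = 179 W.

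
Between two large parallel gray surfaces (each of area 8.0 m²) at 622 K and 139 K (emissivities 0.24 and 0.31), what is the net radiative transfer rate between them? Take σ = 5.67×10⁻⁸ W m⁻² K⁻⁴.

Q ≈ 10600 W

For two large parallel gray plates, q = σ(T₁⁴ − T₂⁴) / (1/ε₁ + 1/ε₂ − 1).
1/ε₁ + 1/ε₂ − 1 = 1/0.24 + 1/0.31 − 1 = 6.392.
T₁⁴ − T₂⁴ = 1.50×10^11 − 3.73×10^8 = 1.49×10^11 K⁴.
q = 5.67×10⁻⁸ × 1.49×10^11 / 6.392 = 1320 W/m².
Q = q·A = 1320 × 8.0 = 10600 W.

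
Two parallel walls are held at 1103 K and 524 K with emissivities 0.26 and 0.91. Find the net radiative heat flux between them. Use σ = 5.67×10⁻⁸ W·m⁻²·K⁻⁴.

q ≈ 20200 W/m²

For two large parallel gray plates, q = σ(T₁⁴ − T₂⁴) / (1/ε₁ + 1/ε₂ − 1).
1/ε₁ + 1/ε₂ − 1 = 1/0.26 + 1/0.91 − 1 = 3.945.
T₁⁴ − T₂⁴ = 1.48×10^12 − 7.54×10^10 = 1.40×10^12 K⁴.
q = 5.67×10⁻⁸ × 1.40×10^12 / 3.945 = 20200 W/m².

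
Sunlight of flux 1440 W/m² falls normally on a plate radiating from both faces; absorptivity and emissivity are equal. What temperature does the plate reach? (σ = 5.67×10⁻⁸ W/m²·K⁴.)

T ≈ 336 K

Absorbed flux αS = emitted flux 2εσT⁴ per unit area; with α = ε this gives T = (S/2σ)^(1/4).
T = (1440 / (2 × 5.67×10⁻⁸))^(1/4) = (1.27×10^10)^(1/4).
T = 336 K.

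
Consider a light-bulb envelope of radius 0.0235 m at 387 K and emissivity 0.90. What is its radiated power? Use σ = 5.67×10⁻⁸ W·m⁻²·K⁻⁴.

A = 4πr² = 4π × (0.0235)² = 6.94×10^-3 m².
P = εσAT⁴ = 0.90 × 5.67×10⁻⁸ × 6.94×10^-3 × (387)⁴ = 0.90 × 5.67×10⁻⁸ × 6.94×10^-3 × 2.24×10^10.
P = 7.94 W.

P ≈ 7.94 W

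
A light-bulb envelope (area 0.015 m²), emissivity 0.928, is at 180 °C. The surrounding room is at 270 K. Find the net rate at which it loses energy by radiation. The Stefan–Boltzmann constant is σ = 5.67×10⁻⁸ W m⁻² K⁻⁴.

Q ≈ 29.0 W

Convert: 180 °C = 453 K.
Q = εσA(T⁴ − T_s⁴). T⁴ − T_s⁴ = (453)⁴ − (270)⁴ = 4.21×10^10 − 5.31×10^9 = 3.68×10^10 K⁴.
Q = 0.928 × 5.67×10⁻⁸ × 0.0150 × 3.68×10^10 = 29.0 W.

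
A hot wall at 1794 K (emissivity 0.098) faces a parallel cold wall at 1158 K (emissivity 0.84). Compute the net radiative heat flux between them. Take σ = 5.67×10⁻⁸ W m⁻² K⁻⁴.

For two large parallel gray plates, q = σ(T₁⁴ − T₂⁴) / (1/ε₁ + 1/ε₂ − 1).
1/ε₁ + 1/ε₂ − 1 = 1/0.098 + 1/0.84 − 1 = 10.39.
T₁⁴ − T₂⁴ = 1.04×10^13 − 1.80×10^12 = 8.56×10^12 K⁴.
q = 5.67×10⁻⁸ × 8.56×10^12 / 10.39 = 46700 W/m².

q ≈ 46700 W/m²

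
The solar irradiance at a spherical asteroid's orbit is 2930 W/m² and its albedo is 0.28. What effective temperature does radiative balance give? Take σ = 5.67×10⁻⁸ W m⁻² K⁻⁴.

Power absorbed = (1−a)S·πR²; power emitted = 4πR²σT⁴. Equating and cancelling πR²:
T = ((1−a)S / 4σ)^(1/4) = (2110 / (4 × 5.67×10⁻⁸))^(1/4) = (9.30×10^9)^(1/4).
T = 311 K.

T ≈ 311 K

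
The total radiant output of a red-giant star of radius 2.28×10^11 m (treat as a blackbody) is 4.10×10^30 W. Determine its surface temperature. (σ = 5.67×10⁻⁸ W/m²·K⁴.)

T ≈ 3240 K

A = 4πr² = 4π × (2.28×10^11)² = 6.53×10^23 m².
From P = σAT⁴, T = (P / σA)^(1/4) = (4.10×10^30 / (5.67×10⁻⁸ × 6.53×10^23))^(1/4).
T = (1.11×10^14)^(1/4) = 3240 K.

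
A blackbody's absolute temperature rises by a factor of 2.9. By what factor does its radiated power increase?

factor ≈ 70.7

P ∝ T⁴, so the power scales as (2.9)⁴ = 70.7.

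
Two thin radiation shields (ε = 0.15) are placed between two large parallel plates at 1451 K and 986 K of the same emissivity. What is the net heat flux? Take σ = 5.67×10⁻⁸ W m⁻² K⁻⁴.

Each of the 3 gaps contributes resistance (2/ε − 1) = 2/0.15 − 1 = 12.33; total = 37.00.
q = σ(T₁⁴ − T₂⁴) / 37.00 = 5.67×10⁻⁸ × 3.49×10^12 / 37.00 = 5340 W/m².

q ≈ 5340 W/m²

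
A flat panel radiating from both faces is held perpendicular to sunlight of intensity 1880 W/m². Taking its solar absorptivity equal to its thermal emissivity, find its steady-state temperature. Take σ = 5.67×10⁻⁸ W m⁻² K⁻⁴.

T ≈ 359 K

Absorbed flux αS = emitted flux 2εσT⁴ per unit area; with α = ε this gives T = (S/2σ)^(1/4).
T = (1880 / (2 × 5.67×10⁻⁸))^(1/4) = (1.66×10^10)^(1/4).
T = 359 K.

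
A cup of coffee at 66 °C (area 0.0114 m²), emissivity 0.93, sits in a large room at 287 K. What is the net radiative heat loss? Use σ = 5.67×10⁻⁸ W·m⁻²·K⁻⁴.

Q ≈ 3.86 W

Convert: 66 °C = 339 K.
Q = εσA(T⁴ − T_s⁴). T⁴ − T_s⁴ = (339)⁴ − (287)⁴ = 1.32×10^10 − 6.78×10^9 = 6.42×10^9 K⁴.
Q = 0.93 × 5.67×10⁻⁸ × 0.0114 × 6.42×10^9 = 3.86 W.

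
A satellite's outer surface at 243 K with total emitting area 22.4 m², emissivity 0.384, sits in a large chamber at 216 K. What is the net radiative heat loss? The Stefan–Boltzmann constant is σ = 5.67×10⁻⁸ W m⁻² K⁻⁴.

Q ≈ 639 W

Q = εσA(T⁴ − T_s⁴). T⁴ − T_s⁴ = (243)⁴ − (216)⁴ = 3.49×10^9 − 2.18×10^9 = 1.31×10^9 K⁴.
Q = 0.384 × 5.67×10⁻⁸ × 22.4 × 1.31×10^9 = 639 W.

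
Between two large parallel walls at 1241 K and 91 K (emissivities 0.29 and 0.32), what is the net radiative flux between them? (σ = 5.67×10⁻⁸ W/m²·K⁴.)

For two large parallel gray plates, q = σ(T₁⁴ − T₂⁴) / (1/ε₁ + 1/ε₂ − 1).
1/ε₁ + 1/ε₂ − 1 = 1/0.29 + 1/0.32 − 1 = 5.573.
T₁⁴ − T₂⁴ = 2.37×10^12 − 6.86×10^7 = 2.37×10^12 K⁴.
q = 5.67×10⁻⁸ × 2.37×10^12 / 5.573 = 24100 W/m².

q ≈ 24100 W/m²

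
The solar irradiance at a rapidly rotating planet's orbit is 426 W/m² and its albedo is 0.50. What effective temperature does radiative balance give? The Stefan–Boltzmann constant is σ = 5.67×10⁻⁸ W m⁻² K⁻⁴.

T ≈ 175 K

Power absorbed = (1−a)S·πR²; power emitted = 4πR²σT⁴. Equating and cancelling πR²:
T = ((1−a)S / 4σ)^(1/4) = (213 / (4 × 5.67×10⁻⁸))^(1/4) = (9.39×10^8)^(1/4).
T = 175 K.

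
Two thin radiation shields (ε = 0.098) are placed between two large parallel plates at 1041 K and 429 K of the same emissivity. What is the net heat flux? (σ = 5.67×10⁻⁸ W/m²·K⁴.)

q ≈ 1110 W/m²

Each of the 3 gaps contributes resistance (2/ε − 1) = 2/0.098 − 1 = 19.41; total = 58.22.
q = σ(T₁⁴ − T₂⁴) / 58.22 = 5.67×10⁻⁸ × 1.14×10^12 / 58.22 = 1110 W/m².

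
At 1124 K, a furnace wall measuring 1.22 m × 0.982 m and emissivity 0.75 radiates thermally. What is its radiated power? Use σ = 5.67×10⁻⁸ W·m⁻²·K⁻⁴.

P ≈ 81300 W

A = 1.22 × 0.982 = 1.20 m².
Stefan–Boltzmann: P = εσAT⁴ = 0.75 × 5.67×10⁻⁸ × 1.20 × (1124)⁴ = 0.75 × 5.67×10⁻⁸ × 1.20 × 1.60×10^12.
P = 81300 W.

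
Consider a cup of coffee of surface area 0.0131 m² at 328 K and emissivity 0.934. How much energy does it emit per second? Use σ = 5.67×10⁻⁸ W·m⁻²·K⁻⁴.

Stefan–Boltzmann: P = εσAT⁴ = 0.934 × 5.67×10⁻⁸ × 0.0131 × (328)⁴ = 0.934 × 5.67×10⁻⁸ × 0.0131 × 1.16×10^10.
P = 8.03 W.

P ≈ 8.03 W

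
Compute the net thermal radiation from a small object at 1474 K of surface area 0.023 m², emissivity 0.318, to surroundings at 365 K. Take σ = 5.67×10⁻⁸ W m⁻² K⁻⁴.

Q ≈ 1950 W

Q = εσA(T⁴ − T_s⁴). T⁴ − T_s⁴ = (1474)⁴ − (365)⁴ = 4.72×10^12 − 1.77×10^10 = 4.70×10^12 K⁴.
Q = 0.318 × 5.67×10⁻⁸ × 0.0230 × 4.70×10^12 = 1950 W.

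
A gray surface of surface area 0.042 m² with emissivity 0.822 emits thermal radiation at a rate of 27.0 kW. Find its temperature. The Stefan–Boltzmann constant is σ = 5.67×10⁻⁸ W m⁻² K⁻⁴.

T ≈ 1930 K

From P = εσAT⁴, T = (P / εσA)^(1/4) = (27000 / (0.822 × 5.67×10⁻⁸ × 0.0420))^(1/4).
T = (1.38×10^13)^(1/4) = 1930 K.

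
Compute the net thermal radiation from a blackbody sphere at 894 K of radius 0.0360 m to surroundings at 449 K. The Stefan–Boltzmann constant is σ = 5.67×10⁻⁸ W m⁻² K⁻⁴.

Q ≈ 552 W

A = 4πr² = 4π × (0.0360)² = 0.0163 m².
Q = σA(T⁴ − T_s⁴). T⁴ − T_s⁴ = (894)⁴ − (449)⁴ = 6.39×10^11 − 4.06×10^10 = 5.98×10^11 K⁴.
Q = 5.67×10⁻⁸ × 0.0163 × 5.98×10^11 = 552 W.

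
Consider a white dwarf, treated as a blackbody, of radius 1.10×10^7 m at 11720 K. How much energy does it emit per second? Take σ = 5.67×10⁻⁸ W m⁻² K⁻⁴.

P ≈ 1.63×10^24 W

A = 4πr² = 4π × (1.10×10^7)² = 1.52×10^15 m².
P = σAT⁴ = 5.67×10⁻⁸ × 1.52×10^15 × (11720)⁴ = 5.67×10⁻⁸ × 1.52×10^15 × 1.89×10^16.
P = 1.63×10^24 W.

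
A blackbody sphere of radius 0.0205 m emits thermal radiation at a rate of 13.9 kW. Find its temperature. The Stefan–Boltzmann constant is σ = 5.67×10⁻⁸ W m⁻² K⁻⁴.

A = 4πr² = 4π × (0.0205)² = 5.28×10^-3 m².
From P = σAT⁴, T = (P / σA)^(1/4) = (13900 / (5.67×10⁻⁸ × 5.28×10^-3))^(1/4).
T = (4.64×10^13)^(1/4) = 2610 K.

T ≈ 2610 K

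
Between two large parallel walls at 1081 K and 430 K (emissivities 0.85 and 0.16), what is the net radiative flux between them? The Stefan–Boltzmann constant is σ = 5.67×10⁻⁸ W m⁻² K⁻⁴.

q ≈ 11700 W/m²

For two large parallel gray plates, q = σ(T₁⁴ − T₂⁴) / (1/ε₁ + 1/ε₂ − 1).
1/ε₁ + 1/ε₂ − 1 = 1/0.85 + 1/0.16 − 1 = 6.426.
T₁⁴ − T₂⁴ = 1.37×10^12 − 3.42×10^10 = 1.33×10^12 K⁴.
q = 5.67×10⁻⁸ × 1.33×10^12 / 6.426 = 11700 W/m².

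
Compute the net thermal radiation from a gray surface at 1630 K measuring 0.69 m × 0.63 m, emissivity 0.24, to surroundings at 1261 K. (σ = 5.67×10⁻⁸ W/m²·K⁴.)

A = 0.69 × 0.63 = 0.435 m².
Q = εσA(T⁴ − T_s⁴). T⁴ − T_s⁴ = (1630)⁴ − (1261)⁴ = 7.06×10^12 − 2.53×10^12 = 4.53×10^12 K⁴.
Q = 0.24 × 5.67×10⁻⁸ × 0.435 × 4.53×10^12 = 26800 W.

Q ≈ 26800 W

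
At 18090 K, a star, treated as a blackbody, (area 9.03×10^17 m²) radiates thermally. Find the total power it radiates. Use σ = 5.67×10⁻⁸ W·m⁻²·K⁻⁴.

P = σAT⁴ = 5.67×10⁻⁸ × 9.03×10^17 × (18090)⁴ = 5.67×10⁻⁸ × 9.03×10^17 × 1.07×10^17.
P = 5.48×10^27 W.

P ≈ 5.48×10^27 W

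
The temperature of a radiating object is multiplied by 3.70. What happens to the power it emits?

P ∝ T⁴, so the power scales as (3.70)⁴ = 187.

factor ≈ 187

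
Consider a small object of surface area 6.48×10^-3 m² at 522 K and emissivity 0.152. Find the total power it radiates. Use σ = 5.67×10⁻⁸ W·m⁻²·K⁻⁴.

P ≈ 4.15 W

P = εσAT⁴ = 0.152 × 5.67×10⁻⁸ × 6.48×10^-3 × (522)⁴ = 0.152 × 5.67×10⁻⁸ × 6.48×10^-3 × 7.42×10^10.
P = 4.15 W.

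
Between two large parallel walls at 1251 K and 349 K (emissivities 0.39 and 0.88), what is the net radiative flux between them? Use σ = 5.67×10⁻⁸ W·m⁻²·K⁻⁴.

q ≈ 51100 W/m²

For two large parallel gray plates, q = σ(T₁⁴ − T₂⁴) / (1/ε₁ + 1/ε₂ − 1).
1/ε₁ + 1/ε₂ − 1 = 1/0.39 + 1/0.88 − 1 = 2.700.
T₁⁴ − T₂⁴ = 2.45×10^12 − 1.48×10^10 = 2.43×10^12 K⁴.
q = 5.67×10⁻⁸ × 2.43×10^12 / 2.700 = 51100 W/m².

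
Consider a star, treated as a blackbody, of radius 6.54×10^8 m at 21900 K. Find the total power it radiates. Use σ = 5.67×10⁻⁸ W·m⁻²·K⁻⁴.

A = 4πr² = 4π × (6.54×10^8)² = 5.37×10^18 m².
P = σAT⁴ = 5.67×10⁻⁸ × 5.37×10^18 × (21900)⁴ = 5.67×10⁻⁸ × 5.37×10^18 × 2.30×10^17.
P = 7.01×10^28 W.

P ≈ 7.01×10^28 W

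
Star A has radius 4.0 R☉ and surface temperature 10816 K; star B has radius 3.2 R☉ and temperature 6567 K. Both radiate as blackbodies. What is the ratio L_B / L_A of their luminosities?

L_B/L_A ≈ 0.0870

L = 4πR²σT⁴ ∝ R²T⁴, so L_B/L_A = (3.2/4.0)² × (6567/10816)⁴ = 0.640 × 0.136 = 0.0870.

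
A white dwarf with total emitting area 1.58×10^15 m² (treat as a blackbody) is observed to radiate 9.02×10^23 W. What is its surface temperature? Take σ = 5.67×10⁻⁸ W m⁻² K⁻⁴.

T ≈ 10000 K

From P = σAT⁴, T = (P / σA)^(1/4) = (9.02×10^23 / (5.67×10⁻⁸ × 1.58×10^15))^(1/4).
T = (1.01×10^16)^(1/4) = 10000 K.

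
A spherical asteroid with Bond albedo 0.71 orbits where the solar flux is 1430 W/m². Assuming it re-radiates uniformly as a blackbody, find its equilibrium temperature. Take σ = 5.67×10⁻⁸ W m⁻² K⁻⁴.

Power absorbed = (1−a)S·πR²; power emitted = 4πR²σT⁴. Equating and cancelling πR²:
T = ((1−a)S / 4σ)^(1/4) = (415 / (4 × 5.67×10⁻⁸))^(1/4) = (1.83×10^9)^(1/4).
T = 207 K.

T ≈ 207 K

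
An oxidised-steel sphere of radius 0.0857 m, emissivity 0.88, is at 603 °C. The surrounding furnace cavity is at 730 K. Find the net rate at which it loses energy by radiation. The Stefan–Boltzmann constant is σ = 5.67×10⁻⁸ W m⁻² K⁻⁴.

Q ≈ 1400 W

A = 4πr² = 4π × (0.0857)² = 0.0923 m².
Convert: 603 °C = 876 K.
Q = εσA(T⁴ − T_s⁴). T⁴ − T_s⁴ = (876)⁴ − (730)⁴ = 5.89×10^11 − 2.84×10^11 = 3.05×10^11 K⁴.
Q = 0.88 × 5.67×10⁻⁸ × 0.0923 × 3.05×10^11 = 1400 W.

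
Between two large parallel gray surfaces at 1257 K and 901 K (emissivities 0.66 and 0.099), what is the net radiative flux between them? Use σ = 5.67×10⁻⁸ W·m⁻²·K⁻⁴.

For two large parallel gray plates, q = σ(T₁⁴ − T₂⁴) / (1/ε₁ + 1/ε₂ − 1).
1/ε₁ + 1/ε₂ − 1 = 1/0.66 + 1/0.099 − 1 = 10.62.
T₁⁴ − T₂⁴ = 2.50×10^12 − 6.59×10^11 = 1.84×10^12 K⁴.
q = 5.67×10⁻⁸ × 1.84×10^12 / 10.62 = 9810 W/m².

q ≈ 9810 W/m²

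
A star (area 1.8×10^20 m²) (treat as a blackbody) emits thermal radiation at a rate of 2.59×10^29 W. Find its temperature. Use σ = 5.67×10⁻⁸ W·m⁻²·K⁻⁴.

From P = σAT⁴, T = (P / σA)^(1/4) = (2.59×10^29 / (5.67×10⁻⁸ × 1.80×10^20))^(1/4).
T = (2.54×10^16)^(1/4) = 12600 K.

T ≈ 12600 K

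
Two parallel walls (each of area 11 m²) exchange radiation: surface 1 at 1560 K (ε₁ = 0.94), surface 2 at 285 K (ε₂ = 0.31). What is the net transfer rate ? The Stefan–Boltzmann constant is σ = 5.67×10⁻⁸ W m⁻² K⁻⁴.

For two large parallel gray plates, q = σ(T₁⁴ − T₂⁴) / (1/ε₁ + 1/ε₂ − 1).
1/ε₁ + 1/ε₂ − 1 = 1/0.94 + 1/0.31 − 1 = 3.290.
T₁⁴ − T₂⁴ = 5.92×10^12 − 6.60×10^9 = 5.92×10^12 K⁴.
q = 5.67×10⁻⁸ × 5.92×10^12 / 3.290 = 1.02×10^5 W/m².
Q = q·A = 1.02×10^5 × 11 = 1.12×10^6 W.

Q ≈ 1.12×10^6 W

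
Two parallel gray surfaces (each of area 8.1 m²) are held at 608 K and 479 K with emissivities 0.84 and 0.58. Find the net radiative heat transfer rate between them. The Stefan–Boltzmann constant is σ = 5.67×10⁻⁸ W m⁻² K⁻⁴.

For two large parallel gray plates, q = σ(T₁⁴ − T₂⁴) / (1/ε₁ + 1/ε₂ − 1).
1/ε₁ + 1/ε₂ − 1 = 1/0.84 + 1/0.58 − 1 = 1.915.
T₁⁴ − T₂⁴ = 1.37×10^11 − 5.26×10^10 = 8.40×10^10 K⁴.
q = 5.67×10⁻⁸ × 8.40×10^10 / 1.915 = 2490 W/m².
Q = q·A = 2490 × 8.1 = 20200 W.

Q ≈ 20200 W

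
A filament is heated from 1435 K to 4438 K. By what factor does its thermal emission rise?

P ∝ T⁴, so the ratio is (4438/1435)⁴ = (3.093)⁴ = 91.5.

ratio ≈ 91.5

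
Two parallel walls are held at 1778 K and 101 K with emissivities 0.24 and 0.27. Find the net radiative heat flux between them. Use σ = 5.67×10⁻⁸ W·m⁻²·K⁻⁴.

For two large parallel gray plates, q = σ(T₁⁴ − T₂⁴) / (1/ε₁ + 1/ε₂ − 1).
1/ε₁ + 1/ε₂ − 1 = 1/0.24 + 1/0.27 − 1 = 6.870.
T₁⁴ − T₂⁴ = 9.99×10^12 − 1.04×10^8 = 9.99×10^12 K⁴.
q = 5.67×10⁻⁸ × 9.99×10^12 / 6.870 = 82500 W/m².

q ≈ 82500 W/m²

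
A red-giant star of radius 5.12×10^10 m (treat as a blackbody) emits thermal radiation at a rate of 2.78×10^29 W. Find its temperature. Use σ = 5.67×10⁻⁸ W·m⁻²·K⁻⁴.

T ≈ 3490 K

A = 4πr² = 4π × (5.12×10^10)² = 3.29×10^22 m².
From P = σAT⁴, T = (P / σA)^(1/4) = (2.78×10^29 / (5.67×10⁻⁸ × 3.29×10^22))^(1/4).
T = (1.49×10^14)^(1/4) = 3490 K.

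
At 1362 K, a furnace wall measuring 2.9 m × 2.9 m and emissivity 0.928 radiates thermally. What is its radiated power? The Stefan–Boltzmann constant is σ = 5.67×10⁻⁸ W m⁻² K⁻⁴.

A = 2.9 × 2.9 = 8.41 m².
P = εσAT⁴ = 0.928 × 5.67×10⁻⁸ × 8.41 × (1362)⁴ = 0.928 × 5.67×10⁻⁸ × 8.41 × 3.44×10^12.
P = 1.52×10^6 W.

P ≈ 1.52×10^6 W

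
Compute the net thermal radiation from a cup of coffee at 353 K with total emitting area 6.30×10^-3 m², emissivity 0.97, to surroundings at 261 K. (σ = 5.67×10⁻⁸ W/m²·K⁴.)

Q = εσA(T⁴ − T_s⁴). T⁴ − T_s⁴ = (353)⁴ − (261)⁴ = 1.55×10^10 − 4.64×10^9 = 1.09×10^10 K⁴.
Q = 0.97 × 5.67×10⁻⁸ × 6.30×10^-3 × 1.09×10^10 = 3.77 W.

Q ≈ 3.77 W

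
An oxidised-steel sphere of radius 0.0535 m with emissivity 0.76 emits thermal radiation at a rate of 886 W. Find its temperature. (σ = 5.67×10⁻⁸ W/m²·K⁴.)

T ≈ 870 K

A = 4πr² = 4π × (0.0535)² = 0.0360 m².
From P = εσAT⁴, T = (P / εσA)^(1/4) = (886 / (0.76 × 5.67×10⁻⁸ × 0.0360))^(1/4).
T = (5.72×10^11)^(1/4) = 870 K.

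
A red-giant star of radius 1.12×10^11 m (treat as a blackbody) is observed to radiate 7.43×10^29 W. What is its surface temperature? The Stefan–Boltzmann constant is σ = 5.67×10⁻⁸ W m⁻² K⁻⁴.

T ≈ 3020 K

A = 4πr² = 4π × (1.12×10^11)² = 1.58×10^23 m².
From P = σAT⁴, T = (P / σA)^(1/4) = (7.43×10^29 / (5.67×10⁻⁸ × 1.58×10^23))^(1/4).
T = (8.31×10^13)^(1/4) = 3020 K.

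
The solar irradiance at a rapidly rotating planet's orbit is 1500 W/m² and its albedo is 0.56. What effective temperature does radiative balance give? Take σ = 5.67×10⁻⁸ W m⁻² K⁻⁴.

Power absorbed = (1−a)S·πR²; power emitted = 4πR²σT⁴. Equating and cancelling πR²:
T = ((1−a)S / 4σ)^(1/4) = (660 / (4 × 5.67×10⁻⁸))^(1/4) = (2.91×10^9)^(1/4).
T = 232 K.

T ≈ 232 K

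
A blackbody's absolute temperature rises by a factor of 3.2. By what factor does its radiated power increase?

P ∝ T⁴, so the power scales as (3.2)⁴ = 105.

factor ≈ 105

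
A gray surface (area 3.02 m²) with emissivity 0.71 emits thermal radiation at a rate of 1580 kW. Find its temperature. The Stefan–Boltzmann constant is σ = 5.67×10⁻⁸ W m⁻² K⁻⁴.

From P = εσAT⁴, T = (P / εσA)^(1/4) = (1.58×10^6 / (0.71 × 5.67×10⁻⁸ × 3.02))^(1/4).
T = (1.30×10^13)^(1/4) = 1900 K.

T ≈ 1900 K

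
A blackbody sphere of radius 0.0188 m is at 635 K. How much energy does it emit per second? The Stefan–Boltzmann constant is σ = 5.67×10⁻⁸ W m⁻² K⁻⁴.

A = 4πr² = 4π × (0.0188)² = 4.44×10^-3 m².
P = σAT⁴ = 5.67×10⁻⁸ × 4.44×10^-3 × (635)⁴ = 5.67×10⁻⁸ × 4.44×10^-3 × 1.63×10^11.
P = 40.9 W.

P ≈ 40.9 W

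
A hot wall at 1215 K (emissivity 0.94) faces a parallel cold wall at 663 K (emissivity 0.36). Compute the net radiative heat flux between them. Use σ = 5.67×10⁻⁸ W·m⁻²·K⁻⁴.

q ≈ 39600 W/m²

For two large parallel gray plates, q = σ(T₁⁴ − T₂⁴) / (1/ε₁ + 1/ε₂ − 1).
1/ε₁ + 1/ε₂ − 1 = 1/0.94 + 1/0.36 − 1 = 2.842.
T₁⁴ − T₂⁴ = 2.18×10^12 − 1.93×10^11 = 1.99×10^12 K⁴.
q = 5.67×10⁻⁸ × 1.99×10^12 / 2.842 = 39600 W/m².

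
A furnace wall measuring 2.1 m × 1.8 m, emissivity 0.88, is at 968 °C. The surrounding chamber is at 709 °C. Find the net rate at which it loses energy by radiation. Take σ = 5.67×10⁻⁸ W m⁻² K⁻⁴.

Q ≈ 2.72×10^5 W

A = 2.1 × 1.8 = 3.78 m².
Convert: 968 °C = 1241 K; 709 °C = 982 K.
Q = εσA(T⁴ − T_s⁴). T⁴ − T_s⁴ = (1241)⁴ − (982)⁴ = 2.37×10^12 − 9.30×10^11 = 1.44×10^12 K⁴.
Q = 0.88 × 5.67×10⁻⁸ × 3.78 × 1.44×10^12 = 2.72×10^5 W.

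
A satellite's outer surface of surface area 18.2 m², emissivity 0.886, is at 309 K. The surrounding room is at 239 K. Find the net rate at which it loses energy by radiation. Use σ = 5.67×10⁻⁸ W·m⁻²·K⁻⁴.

Q ≈ 5350 W

Q = εσA(T⁴ − T_s⁴). T⁴ − T_s⁴ = (309)⁴ − (239)⁴ = 9.12×10^9 − 3.26×10^9 = 5.85×10^9 K⁴.
Q = 0.886 × 5.67×10⁻⁸ × 18.2 × 5.85×10^9 = 5350 W.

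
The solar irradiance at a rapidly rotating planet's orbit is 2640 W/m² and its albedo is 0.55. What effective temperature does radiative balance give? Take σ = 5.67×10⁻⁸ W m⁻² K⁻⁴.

Power absorbed = (1−a)S·πR²; power emitted = 4πR²σT⁴. Equating and cancelling πR²:
T = ((1−a)S / 4σ)^(1/4) = (1190 / (4 × 5.67×10⁻⁸))^(1/4) = (5.24×10^9)^(1/4).
T = 269 K.

T ≈ 269 K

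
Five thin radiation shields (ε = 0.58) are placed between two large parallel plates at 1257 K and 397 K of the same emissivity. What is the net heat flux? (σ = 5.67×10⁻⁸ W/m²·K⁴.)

q ≈ 9540 W/m²

Each of the 6 gaps contributes resistance (2/ε − 1) = 2/0.58 − 1 = 2.448; total = 14.69.
q = σ(T₁⁴ − T₂⁴) / 14.69 = 5.67×10⁻⁸ × 2.47×10^12 / 14.69 = 9540 W/m².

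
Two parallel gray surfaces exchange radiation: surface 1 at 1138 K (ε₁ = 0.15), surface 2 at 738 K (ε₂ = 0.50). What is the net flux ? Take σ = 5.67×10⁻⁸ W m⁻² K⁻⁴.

q ≈ 10200 W/m²

For two large parallel gray plates, q = σ(T₁⁴ − T₂⁴) / (1/ε₁ + 1/ε₂ − 1).
1/ε₁ + 1/ε₂ − 1 = 1/0.15 + 1/0.50 − 1 = 7.667.
T₁⁴ − T₂⁴ = 1.68×10^12 − 2.97×10^11 = 1.38×10^12 K⁴.
q = 5.67×10⁻⁸ × 1.38×10^12 / 7.667 = 10200 W/m².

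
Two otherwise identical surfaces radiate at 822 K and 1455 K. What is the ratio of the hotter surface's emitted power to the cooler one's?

P ∝ T⁴, so the ratio is (1455/822)⁴ = (1.770)⁴ = 9.82.

ratio ≈ 9.82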